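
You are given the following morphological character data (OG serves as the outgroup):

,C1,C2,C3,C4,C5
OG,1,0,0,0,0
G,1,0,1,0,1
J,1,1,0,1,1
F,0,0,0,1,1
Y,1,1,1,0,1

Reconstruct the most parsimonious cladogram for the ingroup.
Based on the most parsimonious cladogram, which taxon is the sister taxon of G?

Y

Character polarity is set by the outgroup: the derived state is whichever differs from the outgroup's state, so for C1 the derived state is '0', and for the remaining characters it is '1'.
C1 (derived state '0') is unique to F (autapomorphy; uninformative for grouping).
C2 groups J and Y, which is incompatible with the clades supported by the remaining characters; treating it as convergent (homoplasy) costs fewer steps than any alternative tree.
C3: derived state '1' in G and Y only — synapomorphy for {G, Y}.
C4 (derived state '1') is shared by F and J — a synapomorphy uniting that clade.
C5 (derived state '1') is shared by all ingroup taxa — unites the whole ingroup.
Most parsimonious ingroup topology: ((G,Y),(J,F)).
G and Y form a cherry on this tree, so they are sister taxa.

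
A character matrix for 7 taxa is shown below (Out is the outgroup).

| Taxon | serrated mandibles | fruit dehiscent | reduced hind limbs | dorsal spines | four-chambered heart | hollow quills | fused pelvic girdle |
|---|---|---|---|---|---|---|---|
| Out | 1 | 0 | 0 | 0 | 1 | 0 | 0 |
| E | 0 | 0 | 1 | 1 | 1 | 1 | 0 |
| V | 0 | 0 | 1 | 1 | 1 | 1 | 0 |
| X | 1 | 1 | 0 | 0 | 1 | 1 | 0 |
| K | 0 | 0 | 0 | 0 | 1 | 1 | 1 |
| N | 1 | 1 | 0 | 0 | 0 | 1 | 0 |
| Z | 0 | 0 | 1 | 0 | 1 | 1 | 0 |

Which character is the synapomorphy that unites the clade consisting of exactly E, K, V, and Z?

serrated mandibles

Character polarity is set by the outgroup: the derived state is whichever differs from the outgroup's state, so for serrated mandibles, four-chambered heart the derived state is '0', and for the remaining characters it is '1'.
serrated mandibles: derived state '0' in E, K, V, and Z only — synapomorphy for {E, K, V, Z}.
fruit dehiscent: derived state '1' in N and X only — synapomorphy for {N, X}.
Only E, V, and Z show the derived state '1' for reduced hind limbs, supporting them as a clade.
dorsal spines (derived state '1') is shared by E and V — a synapomorphy uniting that clade.
four-chambered heart: derived state '0' in N only — an autapomorphy, so it tells us nothing about relationships among taxa.
hollow quills (derived state '1') is shared by all ingroup taxa — unites the whole ingroup.
fused pelvic girdle (derived state '1') is unique to K (autapomorphy; uninformative for grouping).
Most parsimonious ingroup topology: ((((E,V),Z),K),(X,N)).
The clade {E, K, V, Z} is supported by serrated mandibles: its derived state '0' occurs in exactly those taxa and in no other taxon (including the outgroup).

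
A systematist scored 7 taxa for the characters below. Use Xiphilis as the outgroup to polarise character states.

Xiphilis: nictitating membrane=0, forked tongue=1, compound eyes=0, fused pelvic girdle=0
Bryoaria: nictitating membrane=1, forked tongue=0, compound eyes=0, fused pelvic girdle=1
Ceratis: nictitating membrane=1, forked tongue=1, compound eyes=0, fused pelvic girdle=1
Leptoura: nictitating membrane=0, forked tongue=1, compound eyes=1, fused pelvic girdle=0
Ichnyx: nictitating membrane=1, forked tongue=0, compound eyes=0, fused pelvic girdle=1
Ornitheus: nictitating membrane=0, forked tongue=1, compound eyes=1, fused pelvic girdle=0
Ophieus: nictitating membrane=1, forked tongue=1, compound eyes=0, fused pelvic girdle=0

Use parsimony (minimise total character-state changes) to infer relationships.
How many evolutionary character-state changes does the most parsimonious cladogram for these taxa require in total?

4

Character polarity is set by the outgroup: the derived state is whichever differs from the outgroup's state, so for forked tongue the derived state is '0', and for the remaining characters it is '1'.
nictitating membrane (derived state '1') is shared by Bryoaria, Ceratis, Ichnyx, and Ophieus — a synapomorphy uniting that clade.
Only Bryoaria and Ichnyx show the derived state '0' for forked tongue, supporting them as a clade.
Only Leptoura and Ornitheus show the derived state '1' for compound eyes, supporting them as a clade.
Only Bryoaria, Ceratis, and Ichnyx show the derived state '1' for fused pelvic girdle, supporting them as a clade.
Most parsimonious ingroup topology: ((((Bryoaria,Ichnyx),Ceratis),Ophieus),(Leptoura,Ornitheus)).
Changes per character on this tree: nictitating membrane: 1; forked tongue: 1; compound eyes: 1; fused pelvic girdle: 1.
Total = 4.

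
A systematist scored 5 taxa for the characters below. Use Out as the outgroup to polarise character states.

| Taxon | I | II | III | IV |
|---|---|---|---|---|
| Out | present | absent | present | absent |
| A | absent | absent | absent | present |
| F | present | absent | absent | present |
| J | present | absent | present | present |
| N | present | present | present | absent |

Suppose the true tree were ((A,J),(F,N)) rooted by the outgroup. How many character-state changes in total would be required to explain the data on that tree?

Map each character onto ((A,J),(F,N)) (rooted by Out) and count the minimum state changes it requires (Fitch parsimony):
I: 1; II: 1; III: 2; IV: 2.
Total tree length = 6.

6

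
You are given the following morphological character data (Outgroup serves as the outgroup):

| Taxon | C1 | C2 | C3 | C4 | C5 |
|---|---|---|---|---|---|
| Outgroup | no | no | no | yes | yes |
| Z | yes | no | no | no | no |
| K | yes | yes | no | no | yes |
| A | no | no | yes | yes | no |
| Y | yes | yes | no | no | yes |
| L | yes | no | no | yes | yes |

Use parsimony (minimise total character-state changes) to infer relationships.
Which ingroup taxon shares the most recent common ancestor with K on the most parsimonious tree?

Y

Character polarity is set by the outgroup: the derived state is whichever differs from the outgroup's state, so for C4, C5 the derived state is 'no', and for the remaining characters it is 'yes'.
C1: derived state 'yes' in K, L, Y, and Z only — synapomorphy for {K, L, Y, Z}.
Only K and Y show the derived state 'yes' for C2, supporting them as a clade.
C3 (derived state 'yes') is unique to A (autapomorphy; uninformative for grouping).
Only K, Y, and Z show the derived state 'no' for C4, supporting them as a clade.
C5 groups A and Z, which is incompatible with the clades supported by the remaining characters; treating it as convergent (homoplasy) costs fewer steps than any alternative tree.
Most parsimonious ingroup topology: (((Z,(K,Y)),L),A).
K and Y form a cherry on this tree, so they are sister taxa.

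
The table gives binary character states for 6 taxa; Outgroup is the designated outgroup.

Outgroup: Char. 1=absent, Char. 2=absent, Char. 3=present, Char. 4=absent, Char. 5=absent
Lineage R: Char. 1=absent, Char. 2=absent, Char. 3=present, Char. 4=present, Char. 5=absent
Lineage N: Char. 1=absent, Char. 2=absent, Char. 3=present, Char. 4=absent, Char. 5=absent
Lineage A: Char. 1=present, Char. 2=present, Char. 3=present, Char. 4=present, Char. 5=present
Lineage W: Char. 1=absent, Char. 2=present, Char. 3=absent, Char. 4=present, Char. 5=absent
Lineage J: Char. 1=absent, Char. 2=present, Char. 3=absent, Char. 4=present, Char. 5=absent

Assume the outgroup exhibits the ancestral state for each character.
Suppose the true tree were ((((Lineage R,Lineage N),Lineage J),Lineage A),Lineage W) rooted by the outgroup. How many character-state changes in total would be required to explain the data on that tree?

8

Map each character onto ((((Lineage R,Lineage N),Lineage J),Lineage A),Lineage W) (rooted by Outgroup) and count the minimum state changes it requires (Fitch parsimony):
Char. 1: 1; Char. 2: 2; Char. 3: 2; Char. 4: 2; Char. 5: 1.
Total tree length = 8.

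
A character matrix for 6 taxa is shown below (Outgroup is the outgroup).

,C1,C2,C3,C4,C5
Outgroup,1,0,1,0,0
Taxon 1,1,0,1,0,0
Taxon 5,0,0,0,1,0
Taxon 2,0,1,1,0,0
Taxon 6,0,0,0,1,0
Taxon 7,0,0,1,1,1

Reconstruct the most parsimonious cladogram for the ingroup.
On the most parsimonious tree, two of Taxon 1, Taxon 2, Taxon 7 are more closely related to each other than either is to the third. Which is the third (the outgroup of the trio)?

Taxon 1

Character polarity is set by the outgroup: the derived state is whichever differs from the outgroup's state, so for C1, C3 the derived state is '0', and for the remaining characters it is '1'.
C1 (derived state '0') is shared by Taxon 2, Taxon 5, Taxon 6, and Taxon 7 — a synapomorphy uniting that clade.
C2: derived state '1' in Taxon 2 only — an autapomorphy, so it tells us nothing about relationships among taxa.
C3 (derived state '0') is shared by Taxon 5 and Taxon 6 — a synapomorphy uniting that clade.
C4 (derived state '1') is shared by Taxon 5, Taxon 6, and Taxon 7 — a synapomorphy uniting that clade.
C5 (derived state '1') is unique to Taxon 7 (autapomorphy; uninformative for grouping).
Most parsimonious ingroup topology: (Taxon 1,(((Taxon 5,Taxon 6),Taxon 7),Taxon 2)).
Taxon 2 and Taxon 7 share a more recent common ancestor with each other than either does with Taxon 1, so Taxon 1 is the least closely related of the three.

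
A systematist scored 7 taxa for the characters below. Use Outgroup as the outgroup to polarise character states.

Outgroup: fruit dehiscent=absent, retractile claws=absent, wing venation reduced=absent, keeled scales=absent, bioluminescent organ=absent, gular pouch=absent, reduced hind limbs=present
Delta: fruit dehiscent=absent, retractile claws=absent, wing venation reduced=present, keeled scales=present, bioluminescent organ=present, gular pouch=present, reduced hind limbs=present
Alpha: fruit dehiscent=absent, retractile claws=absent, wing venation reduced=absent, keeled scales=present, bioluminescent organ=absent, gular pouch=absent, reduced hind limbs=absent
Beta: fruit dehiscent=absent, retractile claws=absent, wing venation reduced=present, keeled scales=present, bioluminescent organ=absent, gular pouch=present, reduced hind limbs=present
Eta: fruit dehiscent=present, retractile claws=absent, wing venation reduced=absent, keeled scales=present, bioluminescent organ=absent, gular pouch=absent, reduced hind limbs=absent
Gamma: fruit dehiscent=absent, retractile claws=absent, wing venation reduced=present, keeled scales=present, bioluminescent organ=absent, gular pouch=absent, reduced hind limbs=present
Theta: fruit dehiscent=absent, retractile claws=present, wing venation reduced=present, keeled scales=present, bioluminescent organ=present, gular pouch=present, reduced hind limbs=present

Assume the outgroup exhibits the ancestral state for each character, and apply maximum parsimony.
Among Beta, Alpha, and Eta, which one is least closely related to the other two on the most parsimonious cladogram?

Beta

Character polarity is set by the outgroup: the derived state is whichever differs from the outgroup's state, so for reduced hind limbs the derived state is 'absent', and for the remaining characters it is 'present'.
fruit dehiscent: derived state 'present' in Eta only — an autapomorphy, so it tells us nothing about relationships among taxa.
retractile claws (derived state 'present') is unique to Theta (autapomorphy; uninformative for grouping).
Only Beta, Delta, Gamma, and Theta show the derived state 'present' for wing venation reduced, supporting them as a clade.
keeled scales (derived state 'present') is shared by all ingroup taxa — unites the whole ingroup.
Only Delta and Theta show the derived state 'present' for bioluminescent organ, supporting them as a clade.
gular pouch (derived state 'present') is shared by Beta, Delta, and Theta — a synapomorphy uniting that clade.
Only Alpha and Eta show the derived state 'absent' for reduced hind limbs, supporting them as a clade.
Most parsimonious ingroup topology: ((((Delta,Theta),Beta),Gamma),(Alpha,Eta)).
Alpha and Eta share a more recent common ancestor with each other than either does with Beta, so Beta is the least closely related of the three.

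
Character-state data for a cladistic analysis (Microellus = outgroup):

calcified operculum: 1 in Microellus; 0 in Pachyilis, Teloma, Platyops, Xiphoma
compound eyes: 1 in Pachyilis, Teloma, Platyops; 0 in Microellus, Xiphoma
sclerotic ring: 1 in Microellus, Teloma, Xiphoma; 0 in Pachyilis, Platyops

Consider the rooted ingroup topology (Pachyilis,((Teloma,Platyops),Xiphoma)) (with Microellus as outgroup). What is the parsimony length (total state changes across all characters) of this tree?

5

Map each character onto (Pachyilis,((Teloma,Platyops),Xiphoma)) (rooted by Microellus) and count the minimum state changes it requires (Fitch parsimony):
calcified operculum: 1; compound eyes: 2; sclerotic ring: 2.
Total tree length = 5.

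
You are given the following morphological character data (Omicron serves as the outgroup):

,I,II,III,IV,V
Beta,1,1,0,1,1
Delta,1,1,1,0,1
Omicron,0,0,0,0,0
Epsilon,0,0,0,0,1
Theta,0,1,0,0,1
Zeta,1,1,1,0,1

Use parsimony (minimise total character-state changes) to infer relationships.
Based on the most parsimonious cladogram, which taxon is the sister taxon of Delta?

The outgroup has state '0' for every character, so '1' is the derived state throughout.
Only Beta, Delta, and Zeta show the derived state '1' for I, supporting them as a clade.
II: derived state '1' in Beta, Delta, Theta, and Zeta only — synapomorphy for {Beta, Delta, Theta, Zeta}.
III (derived state '1') is shared by Delta and Zeta — a synapomorphy uniting that clade.
IV: derived state '1' in Beta only — an autapomorphy, so it tells us nothing about relationships among taxa.
All ingroup taxa share the derived state '1' for V; it defines the ingroup but does not resolve relationships within it.
Most parsimonious ingroup topology: (((Beta,(Delta,Zeta)),Theta),Epsilon).
Delta and Zeta form a cherry on this tree, so they are sister taxa.

Zeta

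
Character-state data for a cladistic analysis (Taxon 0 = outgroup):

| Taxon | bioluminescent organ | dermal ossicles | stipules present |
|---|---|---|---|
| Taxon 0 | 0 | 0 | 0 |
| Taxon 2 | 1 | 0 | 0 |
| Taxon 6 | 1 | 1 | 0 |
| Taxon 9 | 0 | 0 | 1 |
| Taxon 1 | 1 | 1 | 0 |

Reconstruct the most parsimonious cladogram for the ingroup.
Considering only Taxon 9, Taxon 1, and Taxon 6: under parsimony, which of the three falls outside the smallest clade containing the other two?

The outgroup has state '0' for every character, so '1' is the derived state throughout.
Only Taxon 1, Taxon 2, and Taxon 6 show the derived state '1' for bioluminescent organ, supporting them as a clade.
dermal ossicles (derived state '1') is shared by Taxon 1 and Taxon 6 — a synapomorphy uniting that clade.
stipules present (derived state '1') is unique to Taxon 9 (autapomorphy; uninformative for grouping).
Most parsimonious ingroup topology: ((Taxon 2,(Taxon 6,Taxon 1)),Taxon 9).
Taxon 1 and Taxon 6 share a more recent common ancestor with each other than either does with Taxon 9, so Taxon 9 is the least closely related of the three.

Taxon 9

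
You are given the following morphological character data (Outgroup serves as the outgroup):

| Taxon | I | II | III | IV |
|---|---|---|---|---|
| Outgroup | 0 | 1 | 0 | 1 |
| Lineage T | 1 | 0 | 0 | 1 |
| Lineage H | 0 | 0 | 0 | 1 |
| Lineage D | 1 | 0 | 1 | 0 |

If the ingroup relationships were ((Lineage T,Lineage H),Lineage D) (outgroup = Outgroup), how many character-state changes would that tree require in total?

Map each character onto ((Lineage T,Lineage H),Lineage D) (rooted by Outgroup) and count the minimum state changes it requires (Fitch parsimony):
I: 2; II: 1; III: 1; IV: 1.
Total tree length = 5.

5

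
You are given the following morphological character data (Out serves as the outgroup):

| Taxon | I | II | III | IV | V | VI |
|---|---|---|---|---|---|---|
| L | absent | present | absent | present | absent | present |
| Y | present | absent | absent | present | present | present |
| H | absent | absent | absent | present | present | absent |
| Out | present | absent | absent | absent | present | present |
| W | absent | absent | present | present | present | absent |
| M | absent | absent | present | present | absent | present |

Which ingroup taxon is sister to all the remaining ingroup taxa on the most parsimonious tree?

Y

Character polarity is set by the outgroup: the derived state is whichever differs from the outgroup's state, so for I, V, VI the derived state is 'absent', and for the remaining characters it is 'present'.
I (derived state 'absent') is shared by H, L, M, and W — a synapomorphy uniting that clade.
II (derived state 'present') is unique to L (autapomorphy; uninformative for grouping).
III (state 'present') occurs in M and W but conflicts with the nesting implied by the other characters — most parsimoniously interpreted as homoplasy.
All ingroup taxa share the derived state 'present' for IV; it defines the ingroup but does not resolve relationships within it.
V (derived state 'absent') is shared by L and M — a synapomorphy uniting that clade.
VI: derived state 'absent' in H and W only — synapomorphy for {H, W}.
Most parsimonious ingroup topology: (((M,L),(W,H)),Y).
Y is sister to the clade containing all other ingroup taxa, so it is the earliest-diverging (most basal) ingroup lineage.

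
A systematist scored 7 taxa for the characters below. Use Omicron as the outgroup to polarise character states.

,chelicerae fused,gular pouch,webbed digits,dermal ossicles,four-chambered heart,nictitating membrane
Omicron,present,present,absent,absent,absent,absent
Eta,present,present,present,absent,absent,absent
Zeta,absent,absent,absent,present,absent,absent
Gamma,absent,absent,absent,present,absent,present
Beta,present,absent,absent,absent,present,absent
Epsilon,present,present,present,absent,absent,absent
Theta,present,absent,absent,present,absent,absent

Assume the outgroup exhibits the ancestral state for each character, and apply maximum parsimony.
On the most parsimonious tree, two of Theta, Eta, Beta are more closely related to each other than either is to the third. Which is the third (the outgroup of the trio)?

Eta

Character polarity is set by the outgroup: the derived state is whichever differs from the outgroup's state, so for chelicerae fused, gular pouch the derived state is 'absent', and for the remaining characters it is 'present'.
chelicerae fused (derived state 'absent') is shared by Gamma and Zeta — a synapomorphy uniting that clade.
Only Beta, Gamma, Theta, and Zeta show the derived state 'absent' for gular pouch, supporting them as a clade.
webbed digits (derived state 'present') is shared by Epsilon and Eta — a synapomorphy uniting that clade.
dermal ossicles: derived state 'present' in Gamma, Theta, and Zeta only — synapomorphy for {Gamma, Theta, Zeta}.
four-chambered heart (derived state 'present') is unique to Beta (autapomorphy; uninformative for grouping).
nictitating membrane: derived state 'present' in Gamma only — an autapomorphy, so it tells us nothing about relationships among taxa.
Most parsimonious ingroup topology: ((Eta,Epsilon),(((Zeta,Gamma),Theta),Beta)).
Theta and Beta share a more recent common ancestor with each other than either does with Eta, so Eta is the least closely related of the three.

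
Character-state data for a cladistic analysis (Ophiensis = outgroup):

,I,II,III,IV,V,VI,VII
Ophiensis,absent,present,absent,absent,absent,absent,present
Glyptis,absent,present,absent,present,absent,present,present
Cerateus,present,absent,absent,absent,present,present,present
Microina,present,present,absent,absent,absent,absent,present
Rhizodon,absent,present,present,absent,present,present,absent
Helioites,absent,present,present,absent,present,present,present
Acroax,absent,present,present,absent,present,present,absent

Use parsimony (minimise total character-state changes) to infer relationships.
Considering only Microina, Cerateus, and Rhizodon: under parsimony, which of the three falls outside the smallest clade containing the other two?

Character polarity is set by the outgroup: the derived state is whichever differs from the outgroup's state, so for II, VII the derived state is 'absent', and for the remaining characters it is 'present'.
I (state 'present') occurs in Cerateus and Microina but conflicts with the nesting implied by the other characters — most parsimoniously interpreted as homoplasy.
II: derived state 'absent' in Cerateus only — an autapomorphy, so it tells us nothing about relationships among taxa.
III (derived state 'present') is shared by Acroax, Helioites, and Rhizodon — a synapomorphy uniting that clade.
IV (derived state 'present') is unique to Glyptis (autapomorphy; uninformative for grouping).
V (derived state 'present') is shared by Acroax, Cerateus, Helioites, and Rhizodon — a synapomorphy uniting that clade.
Only Acroax, Cerateus, Glyptis, Helioites, and Rhizodon show the derived state 'present' for VI, supporting them as a clade.
Only Acroax and Rhizodon show the derived state 'absent' for VII, supporting them as a clade.
Most parsimonious ingroup topology: ((Glyptis,(Cerateus,((Rhizodon,Acroax),Helioites))),Microina).
Rhizodon and Cerateus share a more recent common ancestor with each other than either does with Microina, so Microina is the least closely related of the three.

Microina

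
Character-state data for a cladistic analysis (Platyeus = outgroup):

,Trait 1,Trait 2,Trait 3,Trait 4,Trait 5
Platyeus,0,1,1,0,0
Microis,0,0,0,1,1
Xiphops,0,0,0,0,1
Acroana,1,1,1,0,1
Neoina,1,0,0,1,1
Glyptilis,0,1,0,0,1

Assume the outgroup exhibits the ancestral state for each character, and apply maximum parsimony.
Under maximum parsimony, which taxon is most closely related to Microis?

Neoina

Character polarity is set by the outgroup: the derived state is whichever differs from the outgroup's state, so for Trait 2, Trait 3 the derived state is '0', and for the remaining characters it is '1'.
Trait 1 groups Acroana and Neoina, which is incompatible with the clades supported by the remaining characters; treating it as convergent (homoplasy) costs fewer steps than any alternative tree.
Trait 2 (derived state '0') is shared by Microis, Neoina, and Xiphops — a synapomorphy uniting that clade.
Only Glyptilis, Microis, Neoina, and Xiphops show the derived state '0' for Trait 3, supporting them as a clade.
Trait 4 (derived state '1') is shared by Microis and Neoina — a synapomorphy uniting that clade.
All ingroup taxa share the derived state '1' for Trait 5; it defines the ingroup but does not resolve relationships within it.
Most parsimonious ingroup topology: ((((Microis,Neoina),Xiphops),Glyptilis),Acroana).
Microis and Neoina form a cherry on this tree, so they are sister taxa.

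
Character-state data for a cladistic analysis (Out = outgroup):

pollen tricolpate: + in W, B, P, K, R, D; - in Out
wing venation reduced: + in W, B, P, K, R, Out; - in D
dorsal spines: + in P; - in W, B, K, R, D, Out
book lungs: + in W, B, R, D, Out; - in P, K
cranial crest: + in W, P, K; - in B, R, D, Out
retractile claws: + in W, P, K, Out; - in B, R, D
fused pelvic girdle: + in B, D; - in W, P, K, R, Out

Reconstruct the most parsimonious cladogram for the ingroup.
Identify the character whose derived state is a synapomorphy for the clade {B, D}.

fused pelvic girdle

Character polarity is set by the outgroup: the derived state is whichever differs from the outgroup's state, so for wing venation reduced, book lungs, retractile claws the derived state is '-', and for the remaining characters it is '+'.
pollen tricolpate (derived state '+') is shared by all ingroup taxa — unites the whole ingroup.
wing venation reduced: derived state '-' in D only — an autapomorphy, so it tells us nothing about relationships among taxa.
dorsal spines (derived state '+') is unique to P (autapomorphy; uninformative for grouping).
book lungs: derived state '-' in K and P only — synapomorphy for {K, P}.
cranial crest: derived state '+' in K, P, and W only — synapomorphy for {K, P, W}.
retractile claws: derived state '-' in B, D, and R only — synapomorphy for {B, D, R}.
fused pelvic girdle: derived state '+' in B and D only — synapomorphy for {B, D}.
Most parsimonious ingroup topology: (((K,P),W),((B,D),R)).
The clade {B, D} is supported by fused pelvic girdle: its derived state '+' occurs in exactly those taxa and in no other taxon (including the outgroup).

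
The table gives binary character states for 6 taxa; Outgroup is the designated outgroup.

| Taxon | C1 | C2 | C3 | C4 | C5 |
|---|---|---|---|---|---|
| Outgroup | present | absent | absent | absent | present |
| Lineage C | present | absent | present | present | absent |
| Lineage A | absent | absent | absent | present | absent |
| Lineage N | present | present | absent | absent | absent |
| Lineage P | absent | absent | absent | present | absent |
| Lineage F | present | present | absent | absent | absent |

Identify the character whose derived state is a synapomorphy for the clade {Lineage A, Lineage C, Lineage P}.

C4

Character polarity is set by the outgroup: the derived state is whichever differs from the outgroup's state, so for C1, C5 the derived state is 'absent', and for the remaining characters it is 'present'.
C1: derived state 'absent' in Lineage A and Lineage P only — synapomorphy for {Lineage A, Lineage P}.
C2: derived state 'present' in Lineage F and Lineage N only — synapomorphy for {Lineage F, Lineage N}.
C3: derived state 'present' in Lineage C only — an autapomorphy, so it tells us nothing about relationships among taxa.
Only Lineage A, Lineage C, and Lineage P show the derived state 'present' for C4, supporting them as a clade.
All ingroup taxa share the derived state 'absent' for C5; it defines the ingroup but does not resolve relationships within it.
Most parsimonious ingroup topology: ((Lineage C,(Lineage A,Lineage P)),(Lineage N,Lineage F)).
The clade {Lineage A, Lineage C, Lineage P} is supported by C4: its derived state 'present' occurs in exactly those taxa and in no other taxon (including the outgroup).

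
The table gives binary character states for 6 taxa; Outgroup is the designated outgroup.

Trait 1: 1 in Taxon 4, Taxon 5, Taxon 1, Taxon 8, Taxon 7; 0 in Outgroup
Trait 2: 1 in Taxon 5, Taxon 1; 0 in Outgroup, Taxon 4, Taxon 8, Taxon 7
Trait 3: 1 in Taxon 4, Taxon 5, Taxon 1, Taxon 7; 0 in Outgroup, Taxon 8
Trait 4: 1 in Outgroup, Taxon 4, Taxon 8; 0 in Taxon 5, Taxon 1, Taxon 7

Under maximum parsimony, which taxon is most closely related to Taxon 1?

Taxon 5

Character polarity is set by the outgroup: the derived state is whichever differs from the outgroup's state, so for Trait 4 the derived state is '0', and for the remaining characters it is '1'.
Trait 1 (derived state '1') is shared by all ingroup taxa — unites the whole ingroup.
Trait 2: derived state '1' in Taxon 1 and Taxon 5 only — synapomorphy for {Taxon 1, Taxon 5}.
Trait 3 (derived state '1') is shared by Taxon 1, Taxon 4, Taxon 5, and Taxon 7 — a synapomorphy uniting that clade.
Trait 4: derived state '0' in Taxon 1, Taxon 5, and Taxon 7 only — synapomorphy for {Taxon 1, Taxon 5, Taxon 7}.
Most parsimonious ingroup topology: ((Taxon 4,((Taxon 5,Taxon 1),Taxon 7)),Taxon 8).
Taxon 1 and Taxon 5 form a cherry on this tree, so they are sister taxa.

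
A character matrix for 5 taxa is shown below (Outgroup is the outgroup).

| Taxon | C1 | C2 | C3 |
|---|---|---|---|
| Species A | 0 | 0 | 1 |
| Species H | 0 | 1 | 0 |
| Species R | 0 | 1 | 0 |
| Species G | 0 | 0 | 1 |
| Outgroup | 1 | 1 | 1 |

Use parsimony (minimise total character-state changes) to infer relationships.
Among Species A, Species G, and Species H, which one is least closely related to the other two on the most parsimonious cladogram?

Species H

The outgroup has state '1' for every character, so '0' is the derived state throughout.
All ingroup taxa share the derived state '0' for C1; it defines the ingroup but does not resolve relationships within it.
Only Species A and Species G show the derived state '0' for C2, supporting them as a clade.
Only Species H and Species R show the derived state '0' for C3, supporting them as a clade.
Most parsimonious ingroup topology: ((Species R,Species H),(Species A,Species G)).
Species G and Species A share a more recent common ancestor with each other than either does with Species H, so Species H is the least closely related of the three.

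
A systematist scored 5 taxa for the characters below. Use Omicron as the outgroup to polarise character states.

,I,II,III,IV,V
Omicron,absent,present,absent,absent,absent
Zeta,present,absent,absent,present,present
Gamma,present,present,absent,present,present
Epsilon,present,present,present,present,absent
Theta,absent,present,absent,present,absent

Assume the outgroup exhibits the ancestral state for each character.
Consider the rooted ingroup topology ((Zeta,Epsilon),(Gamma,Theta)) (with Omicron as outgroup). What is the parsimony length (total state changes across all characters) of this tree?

7

Map each character onto ((Zeta,Epsilon),(Gamma,Theta)) (rooted by Omicron) and count the minimum state changes it requires (Fitch parsimony):
I: 2; II: 1; III: 1; IV: 1; V: 2.
Total tree length = 7.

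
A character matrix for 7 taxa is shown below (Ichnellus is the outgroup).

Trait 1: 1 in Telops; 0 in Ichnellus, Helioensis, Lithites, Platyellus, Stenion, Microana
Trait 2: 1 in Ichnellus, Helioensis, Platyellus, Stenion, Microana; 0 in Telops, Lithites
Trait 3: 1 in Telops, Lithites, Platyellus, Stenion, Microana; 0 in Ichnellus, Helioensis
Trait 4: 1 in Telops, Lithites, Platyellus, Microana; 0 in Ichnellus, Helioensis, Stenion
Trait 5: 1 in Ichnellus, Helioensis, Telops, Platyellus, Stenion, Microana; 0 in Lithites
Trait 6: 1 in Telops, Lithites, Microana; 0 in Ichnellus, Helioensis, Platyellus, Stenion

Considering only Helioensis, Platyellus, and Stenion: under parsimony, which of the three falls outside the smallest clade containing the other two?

Helioensis

Character polarity is set by the outgroup: the derived state is whichever differs from the outgroup's state, so for Trait 2, Trait 5 the derived state is '0', and for the remaining characters it is '1'.
Trait 1: derived state '1' in Telops only — an autapomorphy, so it tells us nothing about relationships among taxa.
Trait 2: derived state '0' in Lithites and Telops only — synapomorphy for {Lithites, Telops}.
Only Lithites, Microana, Platyellus, Stenion, and Telops show the derived state '1' for Trait 3, supporting them as a clade.
Only Lithites, Microana, Platyellus, and Telops show the derived state '1' for Trait 4, supporting them as a clade.
Trait 5: derived state '0' in Lithites only — an autapomorphy, so it tells us nothing about relationships among taxa.
Only Lithites, Microana, and Telops show the derived state '1' for Trait 6, supporting them as a clade.
Most parsimonious ingroup topology: (Helioensis,((((Telops,Lithites),Microana),Platyellus),Stenion)).
Stenion and Platyellus share a more recent common ancestor with each other than either does with Helioensis, so Helioensis is the least closely related of the three.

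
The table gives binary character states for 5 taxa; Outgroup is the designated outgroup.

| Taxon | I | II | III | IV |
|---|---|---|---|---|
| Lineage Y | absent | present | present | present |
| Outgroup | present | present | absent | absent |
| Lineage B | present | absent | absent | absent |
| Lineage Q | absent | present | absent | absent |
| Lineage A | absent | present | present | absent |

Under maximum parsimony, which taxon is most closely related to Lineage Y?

Character polarity is set by the outgroup: the derived state is whichever differs from the outgroup's state, so for I, II the derived state is 'absent', and for the remaining characters it is 'present'.
I (derived state 'absent') is shared by Lineage A, Lineage Q, and Lineage Y — a synapomorphy uniting that clade.
II (derived state 'absent') is unique to Lineage B (autapomorphy; uninformative for grouping).
III: derived state 'present' in Lineage A and Lineage Y only — synapomorphy for {Lineage A, Lineage Y}.
IV: derived state 'present' in Lineage Y only — an autapomorphy, so it tells us nothing about relationships among taxa.
Most parsimonious ingroup topology: (((Lineage Y,Lineage A),Lineage Q),Lineage B).
Lineage Y and Lineage A form a cherry on this tree, so they are sister taxa.

Lineage A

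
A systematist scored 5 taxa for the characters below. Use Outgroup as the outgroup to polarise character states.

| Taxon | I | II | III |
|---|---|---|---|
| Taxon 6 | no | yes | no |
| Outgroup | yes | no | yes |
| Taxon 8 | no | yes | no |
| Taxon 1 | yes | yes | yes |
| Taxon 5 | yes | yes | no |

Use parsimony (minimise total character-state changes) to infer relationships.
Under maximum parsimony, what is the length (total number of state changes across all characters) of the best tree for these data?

3

Character polarity is set by the outgroup: the derived state is whichever differs from the outgroup's state, so for I, III the derived state is 'no', and for the remaining characters it is 'yes'.
Only Taxon 6 and Taxon 8 show the derived state 'no' for I, supporting them as a clade.
All ingroup taxa share the derived state 'yes' for II; it defines the ingroup but does not resolve relationships within it.
III (derived state 'no') is shared by Taxon 5, Taxon 6, and Taxon 8 — a synapomorphy uniting that clade.
Most parsimonious ingroup topology: (((Taxon 6,Taxon 8),Taxon 5),Taxon 1).
Changes per character on this tree: I: 1; II: 1; III: 1.
Total = 3.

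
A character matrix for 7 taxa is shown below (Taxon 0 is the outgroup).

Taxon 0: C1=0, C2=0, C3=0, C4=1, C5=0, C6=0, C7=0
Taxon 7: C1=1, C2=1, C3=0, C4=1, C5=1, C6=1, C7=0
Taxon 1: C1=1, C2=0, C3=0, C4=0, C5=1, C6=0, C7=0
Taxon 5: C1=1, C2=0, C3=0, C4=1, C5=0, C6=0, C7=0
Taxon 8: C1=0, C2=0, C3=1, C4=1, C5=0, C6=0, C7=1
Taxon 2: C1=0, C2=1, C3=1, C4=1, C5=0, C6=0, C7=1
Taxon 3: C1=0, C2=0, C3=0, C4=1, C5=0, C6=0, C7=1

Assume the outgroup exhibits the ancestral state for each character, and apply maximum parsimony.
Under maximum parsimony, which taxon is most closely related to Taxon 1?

Character polarity is set by the outgroup: the derived state is whichever differs from the outgroup's state, so for C4 the derived state is '0', and for the remaining characters it is '1'.
C1 (derived state '1') is shared by Taxon 1, Taxon 5, and Taxon 7 — a synapomorphy uniting that clade.
C2 (state '1') occurs in Taxon 2 and Taxon 7 but conflicts with the nesting implied by the other characters — most parsimoniously interpreted as homoplasy.
C3: derived state '1' in Taxon 2 and Taxon 8 only — synapomorphy for {Taxon 2, Taxon 8}.
C4: derived state '0' in Taxon 1 only — an autapomorphy, so it tells us nothing about relationships among taxa.
C5 (derived state '1') is shared by Taxon 1 and Taxon 7 — a synapomorphy uniting that clade.
C6: derived state '1' in Taxon 7 only — an autapomorphy, so it tells us nothing about relationships among taxa.
C7: derived state '1' in Taxon 2, Taxon 3, and Taxon 8 only — synapomorphy for {Taxon 2, Taxon 3, Taxon 8}.
Most parsimonious ingroup topology: (((Taxon 7,Taxon 1),Taxon 5),((Taxon 8,Taxon 2),Taxon 3)).
Taxon 1 and Taxon 7 form a cherry on this tree, so they are sister taxa.

Taxon 7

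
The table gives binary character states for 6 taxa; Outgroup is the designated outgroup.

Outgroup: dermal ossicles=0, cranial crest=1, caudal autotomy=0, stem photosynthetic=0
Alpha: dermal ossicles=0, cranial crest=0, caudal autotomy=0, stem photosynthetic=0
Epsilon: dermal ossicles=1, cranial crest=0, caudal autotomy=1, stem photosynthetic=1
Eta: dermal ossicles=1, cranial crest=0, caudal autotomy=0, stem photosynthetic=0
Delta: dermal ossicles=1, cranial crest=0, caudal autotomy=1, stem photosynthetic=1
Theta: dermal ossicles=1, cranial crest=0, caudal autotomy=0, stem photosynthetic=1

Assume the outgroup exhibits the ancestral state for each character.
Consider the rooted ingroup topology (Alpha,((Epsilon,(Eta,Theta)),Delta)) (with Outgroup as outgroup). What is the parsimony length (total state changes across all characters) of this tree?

Map each character onto (Alpha,((Epsilon,(Eta,Theta)),Delta)) (rooted by Outgroup) and count the minimum state changes it requires (Fitch parsimony):
dermal ossicles: 1; cranial crest: 1; caudal autotomy: 2; stem photosynthetic: 2.
Total tree length = 6.

6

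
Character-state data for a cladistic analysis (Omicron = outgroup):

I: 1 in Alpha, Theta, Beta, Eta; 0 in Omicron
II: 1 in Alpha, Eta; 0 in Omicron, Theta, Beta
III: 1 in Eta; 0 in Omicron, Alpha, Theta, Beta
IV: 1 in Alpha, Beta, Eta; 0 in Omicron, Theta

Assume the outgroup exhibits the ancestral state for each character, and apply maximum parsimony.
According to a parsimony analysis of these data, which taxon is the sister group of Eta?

Alpha

The outgroup has state '0' for every character, so '1' is the derived state throughout.
I (derived state '1') is shared by all ingroup taxa — unites the whole ingroup.
Only Alpha and Eta show the derived state '1' for II, supporting them as a clade.
III: derived state '1' in Eta only — an autapomorphy, so it tells us nothing about relationships among taxa.
IV (derived state '1') is shared by Alpha, Beta, and Eta — a synapomorphy uniting that clade.
Most parsimonious ingroup topology: (((Alpha,Eta),Beta),Theta).
Eta and Alpha form a cherry on this tree, so they are sister taxa.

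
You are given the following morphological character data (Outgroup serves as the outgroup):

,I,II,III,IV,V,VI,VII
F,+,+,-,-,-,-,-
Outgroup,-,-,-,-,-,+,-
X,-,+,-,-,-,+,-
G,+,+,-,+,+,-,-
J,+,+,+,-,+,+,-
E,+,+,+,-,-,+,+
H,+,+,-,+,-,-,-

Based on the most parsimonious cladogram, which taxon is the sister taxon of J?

Character polarity is set by the outgroup: the derived state is whichever differs from the outgroup's state, so for VI the derived state is '-', and for the remaining characters it is '+'.
Only E, F, G, H, and J show the derived state '+' for I, supporting them as a clade.
All ingroup taxa share the derived state '+' for II; it defines the ingroup but does not resolve relationships within it.
III: derived state '+' in E and J only — synapomorphy for {E, J}.
Only G and H show the derived state '+' for IV, supporting them as a clade.
V groups G and J, which is incompatible with the clades supported by the remaining characters; treating it as convergent (homoplasy) costs fewer steps than any alternative tree.
Only F, G, and H show the derived state '-' for VI, supporting them as a clade.
VII (derived state '+') is unique to E (autapomorphy; uninformative for grouping).
Most parsimonious ingroup topology: (((J,E),(F,(H,G))),X).
J and E form a cherry on this tree, so they are sister taxa.

E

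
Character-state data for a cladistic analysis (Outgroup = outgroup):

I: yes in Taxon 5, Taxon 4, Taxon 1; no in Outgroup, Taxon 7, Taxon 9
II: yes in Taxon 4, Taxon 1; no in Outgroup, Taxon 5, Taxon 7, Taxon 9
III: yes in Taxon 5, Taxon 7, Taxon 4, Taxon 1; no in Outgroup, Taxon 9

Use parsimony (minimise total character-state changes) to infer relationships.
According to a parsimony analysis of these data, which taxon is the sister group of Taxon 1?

Taxon 4

The outgroup has state 'no' for every character, so 'yes' is the derived state throughout.
I (derived state 'yes') is shared by Taxon 1, Taxon 4, and Taxon 5 — a synapomorphy uniting that clade.
II (derived state 'yes') is shared by Taxon 1 and Taxon 4 — a synapomorphy uniting that clade.
III: derived state 'yes' in Taxon 1, Taxon 4, Taxon 5, and Taxon 7 only — synapomorphy for {Taxon 1, Taxon 4, Taxon 5, Taxon 7}.
Most parsimonious ingroup topology: (((Taxon 5,(Taxon 4,Taxon 1)),Taxon 7),Taxon 9).
Taxon 1 and Taxon 4 form a cherry on this tree, so they are sister taxa.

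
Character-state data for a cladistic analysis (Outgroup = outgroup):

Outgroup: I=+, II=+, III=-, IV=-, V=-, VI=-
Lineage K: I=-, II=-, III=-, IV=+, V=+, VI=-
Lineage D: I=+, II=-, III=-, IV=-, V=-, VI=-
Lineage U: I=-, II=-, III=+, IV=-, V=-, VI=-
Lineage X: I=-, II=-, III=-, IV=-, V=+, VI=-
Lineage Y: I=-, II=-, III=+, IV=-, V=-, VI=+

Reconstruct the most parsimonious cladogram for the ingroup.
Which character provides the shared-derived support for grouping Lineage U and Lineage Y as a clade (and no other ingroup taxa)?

III

Character polarity is set by the outgroup: the derived state is whichever differs from the outgroup's state, so for I, II the derived state is '-', and for the remaining characters it is '+'.
Only Lineage K, Lineage U, Lineage X, and Lineage Y show the derived state '-' for I, supporting them as a clade.
II (derived state '-') is shared by all ingroup taxa — unites the whole ingroup.
III: derived state '+' in Lineage U and Lineage Y only — synapomorphy for {Lineage U, Lineage Y}.
IV (derived state '+') is unique to Lineage K (autapomorphy; uninformative for grouping).
V (derived state '+') is shared by Lineage K and Lineage X — a synapomorphy uniting that clade.
VI: derived state '+' in Lineage Y only — an autapomorphy, so it tells us nothing about relationships among taxa.
Most parsimonious ingroup topology: (((Lineage K,Lineage X),(Lineage U,Lineage Y)),Lineage D).
The clade {Lineage U, Lineage Y} is supported by III: its derived state '+' occurs in exactly those taxa and in no other taxon (including the outgroup).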